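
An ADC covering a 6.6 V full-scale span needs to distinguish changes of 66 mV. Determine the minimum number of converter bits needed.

7 bits

Number of steps required ≥ 6.6 V / 66 mV = 100.00.
Need 2^N ≥ 100.00; 2^6 = 64, 2^7 = 128.
Minimum N = 7.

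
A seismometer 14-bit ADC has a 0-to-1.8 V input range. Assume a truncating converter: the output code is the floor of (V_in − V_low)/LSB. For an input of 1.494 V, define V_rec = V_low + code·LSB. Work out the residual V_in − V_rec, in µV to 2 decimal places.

79.10 µV

LSB = 1.8/2^14 = 109.86 µV.
(V_in − V_low)/LSB = (1.494 − 0)/0.000109863 = 13598.7200 → code 13598 (floor).
Reconstructed: 1.4939209 V.
Difference: 7.91016e-05 V → 79.10 µV.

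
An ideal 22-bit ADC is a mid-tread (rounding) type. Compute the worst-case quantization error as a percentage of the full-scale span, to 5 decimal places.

0.00001 %

Rounding → worst-case error = ½ LSB = V_FS/2^23, so 100/8388608 = 1.19209e-05 % of full scale.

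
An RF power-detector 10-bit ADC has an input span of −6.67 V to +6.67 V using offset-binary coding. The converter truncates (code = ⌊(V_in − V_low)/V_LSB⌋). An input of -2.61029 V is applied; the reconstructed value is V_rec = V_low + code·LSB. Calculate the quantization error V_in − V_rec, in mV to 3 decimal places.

Step size: 13.34 V ÷ 2^10 = 13.027 mV.
(V_in − V_low)/LSB = (-2.61029 − (−6.67))/0.0130273 = 311.6299 → code 311 (floor).
V_rec = (−6.67) + 311·0.0130273 = -2.6184961 V.
V_in − V_rec = 0.00820609 V = 8.206 mV.

8.206 mV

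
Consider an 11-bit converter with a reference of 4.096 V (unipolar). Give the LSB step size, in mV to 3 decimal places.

Full-scale span = 4.096 V.
LSB = 4.096 / 2^11 = 4.096 / 2048 = 0.002 V = 2.000 mV.

2.000 mV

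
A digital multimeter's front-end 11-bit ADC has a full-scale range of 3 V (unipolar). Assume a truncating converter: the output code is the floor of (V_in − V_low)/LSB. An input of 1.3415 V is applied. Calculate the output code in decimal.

Full-scale span = 3 V; LSB = 3/2^11 = 1.465 mV.
(1.3415 − 0) / 0.00146484 = 915.797 LSBs.
⌊·⌋(915.797) = 915.

code 915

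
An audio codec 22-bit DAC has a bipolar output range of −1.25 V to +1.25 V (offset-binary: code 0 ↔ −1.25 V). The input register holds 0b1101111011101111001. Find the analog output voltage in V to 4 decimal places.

LSB = 2.5 V / 2^22 = 0.60 µV.
Code 0b1101111011101111001 = 456569 decimal.
V_out = (−1.25) + 456569 × 5.96046e-07 V = -0.977864 V.

-0.9779 V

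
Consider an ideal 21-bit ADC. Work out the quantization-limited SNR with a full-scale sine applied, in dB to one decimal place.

128.2 dB

SNR ≈ 6.02·N + 1.76 dB = 6.02·21 + 1.76 = 128.18 dB.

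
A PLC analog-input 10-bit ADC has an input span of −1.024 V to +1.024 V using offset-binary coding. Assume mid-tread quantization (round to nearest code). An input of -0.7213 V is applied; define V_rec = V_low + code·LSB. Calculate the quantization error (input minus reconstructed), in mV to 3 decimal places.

0.700 mV

Step size: 2.048 V ÷ 2^10 = 2.000 mV.
(V_in − V_low)/LSB = (-0.7213 − (−1.024))/0.002 = 151.3500 → code 151 (round).
V_rec = (−1.024) + 151·0.002 = -0.722 V.
V_in − V_rec = 0.0007 V = 0.700 mV.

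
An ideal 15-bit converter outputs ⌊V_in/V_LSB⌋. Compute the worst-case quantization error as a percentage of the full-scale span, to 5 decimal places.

Truncating → worst-case error = 1 LSB = V_FS/2^15, so 100/32768 = 0.00305176 % of full scale.

0.00305 %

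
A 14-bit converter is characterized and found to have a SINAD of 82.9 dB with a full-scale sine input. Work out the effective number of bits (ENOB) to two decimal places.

ENOB = (SINAD − 1.76) / 6.02 = (82.9 − 1.76)/6.02 = 13.478.

13.48 bits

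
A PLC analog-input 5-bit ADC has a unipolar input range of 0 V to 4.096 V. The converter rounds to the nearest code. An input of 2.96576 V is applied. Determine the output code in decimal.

code 23

LSB = 4.096 V / 32 = 128.000 mV.
(V_in − V_low)/LSB = (2.96576 − 0) / 0.128 = 23.170.
So the output code is 23.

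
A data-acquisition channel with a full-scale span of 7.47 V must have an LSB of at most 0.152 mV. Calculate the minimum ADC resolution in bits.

16 bits

Number of steps required ≥ 7.47 V / 0.152 mV = 49144.74.
Need 2^N ≥ 49144.74; 2^15 = 32768, 2^16 = 65536.
Minimum N = 16.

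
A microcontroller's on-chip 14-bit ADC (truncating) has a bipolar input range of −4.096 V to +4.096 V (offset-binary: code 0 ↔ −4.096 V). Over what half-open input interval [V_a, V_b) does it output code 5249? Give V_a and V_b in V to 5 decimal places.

[-1.47150 V, -1.47100 V)

LSB = 8.192/2^14 = 0.500 mV.
V_a = V_low + 5249·LSB = -1.4715 V; V_b = V_low + 5250·LSB = -1.471 V.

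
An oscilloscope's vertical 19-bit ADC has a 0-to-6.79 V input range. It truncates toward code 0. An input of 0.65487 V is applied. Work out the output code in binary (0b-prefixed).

code 0b1100010110000101 (decimal 50565)

Full-scale span = 6.79 V; LSB = 6.79/2^19 = 12.95 µV.
(V_in − V_low)/LSB = (0.65487 − 0) / 1.29509e-05 = 50565.609.
Floor → code 50565.
In binary (0b-prefixed): 0b1100010110000101.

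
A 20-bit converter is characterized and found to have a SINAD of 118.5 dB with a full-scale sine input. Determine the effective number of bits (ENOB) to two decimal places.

19.39 bits

ENOB = (SINAD − 1.76) / 6.02 = (118.5 − 1.76)/6.02 = 19.392.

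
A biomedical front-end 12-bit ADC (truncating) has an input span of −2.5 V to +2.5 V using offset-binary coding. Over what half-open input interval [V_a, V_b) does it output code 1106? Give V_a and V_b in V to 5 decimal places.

[-1.14990 V, -1.14868 V)

LSB = 5/2^12 = 1.221 mV.
V_a = V_low + 1106·LSB = -1.1499 V; V_b = V_low + 1107·LSB = -1.14868 V.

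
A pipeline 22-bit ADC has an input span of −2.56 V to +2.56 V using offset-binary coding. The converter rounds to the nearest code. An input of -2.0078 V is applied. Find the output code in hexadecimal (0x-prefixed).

With 4194304 levels over 5.12 V, one step is 1.22 µV.
Input sits at 452362.240 steps above V_low.
Round → code 452362.
In hexadecimal (0x-prefixed): 0x6E70A.

code 0x6E70A (decimal 452362)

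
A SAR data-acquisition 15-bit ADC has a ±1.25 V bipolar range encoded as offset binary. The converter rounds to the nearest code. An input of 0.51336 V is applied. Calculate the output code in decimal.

With 32768 levels over 2.5 V, one step is 76.29 µV.
(0.51336 − (−1.25)) / 7.62939e-05 = 23112.712 LSBs.
Round → code 23113.

code 23113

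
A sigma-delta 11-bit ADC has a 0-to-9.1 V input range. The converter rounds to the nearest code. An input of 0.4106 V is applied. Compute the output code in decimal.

code 92

Full-scale span = 9.1 V; LSB = 9.1/2^11 = 4.443 mV.
(V_in − V_low)/LSB = (0.4106 − 0) / 0.00444336 = 92.408.
round(92.408) = 92.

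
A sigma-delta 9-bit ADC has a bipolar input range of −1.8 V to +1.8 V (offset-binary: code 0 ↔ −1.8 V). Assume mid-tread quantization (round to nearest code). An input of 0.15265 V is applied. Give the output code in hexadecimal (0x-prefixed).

With 512 levels over 3.6 V, one step is 7.031 mV.
(V_in − V_low)/LSB = (0.15265 − (−1.8)) / 0.00703125 = 277.710.
round(277.710) = 278.
In hexadecimal (0x-prefixed): 0x116.

code 0x116 (decimal 278)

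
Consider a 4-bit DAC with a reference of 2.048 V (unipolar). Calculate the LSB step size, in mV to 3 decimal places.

Full-scale span = 2.048 V.
LSB = 2.048 / 2^4 = 2.048 / 16 = 0.128 V = 128.000 mV.

128.000 mV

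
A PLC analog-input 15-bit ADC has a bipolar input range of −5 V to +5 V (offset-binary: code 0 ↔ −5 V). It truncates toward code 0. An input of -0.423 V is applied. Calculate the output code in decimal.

code 14997

Full-scale span = 10 V; LSB = 10/2^15 = 305.18 µV.
(V_in − V_low)/LSB = (-0.423 − (−5)) / 0.000305176 = 14997.914.
So the output code is 14997.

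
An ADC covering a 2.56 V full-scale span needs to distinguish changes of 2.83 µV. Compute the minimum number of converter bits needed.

Number of steps required ≥ 2.56 V / 2.83 µV = 904593.64.
Need 2^N ≥ 904593.64; 2^19 = 524288, 2^20 = 1048576.
Minimum N = 20.

20 bits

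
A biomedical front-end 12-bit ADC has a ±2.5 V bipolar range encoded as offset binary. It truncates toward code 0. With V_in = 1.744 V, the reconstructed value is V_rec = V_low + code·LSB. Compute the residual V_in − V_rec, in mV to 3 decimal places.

Step size: 5 V ÷ 2^12 = 1.221 mV.
Scaled input = 3476.6848 LSBs, so code = 3476.
V_rec = (−2.5) + 3476·0.0012207 = 1.7431641 V.
V_in − V_rec = 0.000835937 V = 0.836 mV.

0.836 mV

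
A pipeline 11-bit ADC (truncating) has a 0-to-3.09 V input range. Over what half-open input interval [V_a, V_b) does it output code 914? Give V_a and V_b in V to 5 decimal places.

LSB = 3.09/2^11 = 1.509 mV.
V_a = V_low + 914·LSB = 1.37903 V; V_b = V_low + 915·LSB = 1.38054 V.

[1.37903 V, 1.38054 V)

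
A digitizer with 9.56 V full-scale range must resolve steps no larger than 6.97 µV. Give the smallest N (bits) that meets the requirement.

21 bits

Number of steps required ≥ 9.56 V / 6.97 µV = 1371592.54.
Need 2^N ≥ 1371592.54; 2^20 = 1048576, 2^21 = 2097152.
Minimum N = 21.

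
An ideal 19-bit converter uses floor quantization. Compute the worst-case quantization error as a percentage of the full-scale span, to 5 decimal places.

0.00019 %

Truncating → worst-case error = 1 LSB = V_FS/2^19, so 100/524288 = 0.000190735 % of full scale.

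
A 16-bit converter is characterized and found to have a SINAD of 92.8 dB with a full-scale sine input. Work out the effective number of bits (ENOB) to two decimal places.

15.12 bits

ENOB = (SINAD − 1.76) / 6.02 = (92.8 − 1.76)/6.02 = 15.123.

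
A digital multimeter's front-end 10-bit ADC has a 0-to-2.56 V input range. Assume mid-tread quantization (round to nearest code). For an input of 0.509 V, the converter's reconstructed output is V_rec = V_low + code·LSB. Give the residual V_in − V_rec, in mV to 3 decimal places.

One LSB is 2.56 V / 1024 = 2.500 mV.
(0.509 − 0)/0.0025 = 203.6000; round gives code 204.
Reconstructed: 0.51 V.
Error = 0.509 − 0.51 = -0.001 V = -1.000 mV.

-1.000 mV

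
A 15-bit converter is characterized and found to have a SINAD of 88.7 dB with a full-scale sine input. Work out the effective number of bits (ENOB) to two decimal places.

14.44 bits

ENOB = (SINAD − 1.76) / 6.02 = (88.7 − 1.76)/6.02 = 14.442.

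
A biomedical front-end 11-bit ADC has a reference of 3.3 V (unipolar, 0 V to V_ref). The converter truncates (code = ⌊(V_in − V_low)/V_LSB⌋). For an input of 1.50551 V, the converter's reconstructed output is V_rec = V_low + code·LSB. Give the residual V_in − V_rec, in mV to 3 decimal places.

One LSB is 3.3 V / 2048 = 1.611 mV.
(1.50551 − 0)/0.00161133 = 934.3286; ⌊·⌋ gives code 934.
Reconstructed: 1.5049805 V.
Error = 1.50551 − 1.5049805 = 0.000529531 V = 0.530 mV.

0.530 mV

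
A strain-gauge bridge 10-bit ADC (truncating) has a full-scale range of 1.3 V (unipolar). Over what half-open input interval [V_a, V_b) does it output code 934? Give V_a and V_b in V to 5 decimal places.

[1.18574 V, 1.18701 V)

LSB = 1.3/2^10 = 1.270 mV.
V_a = V_low + 934·LSB = 1.18574 V; V_b = V_low + 935·LSB = 1.18701 V.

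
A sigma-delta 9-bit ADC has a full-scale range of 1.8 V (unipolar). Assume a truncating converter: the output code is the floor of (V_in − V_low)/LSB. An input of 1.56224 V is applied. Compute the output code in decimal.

Full-scale span = 1.8 V; LSB = 1.8/2^9 = 3.516 mV.
(1.56224 − 0) / 0.00351563 = 444.370 LSBs.
Floor → code 444.

code 444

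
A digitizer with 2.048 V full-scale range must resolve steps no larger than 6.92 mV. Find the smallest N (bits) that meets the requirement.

9 bits

Number of steps required ≥ 2.048 V / 6.92 mV = 295.95.
Need 2^N ≥ 295.95; 2^8 = 256, 2^9 = 512.
Minimum N = 9.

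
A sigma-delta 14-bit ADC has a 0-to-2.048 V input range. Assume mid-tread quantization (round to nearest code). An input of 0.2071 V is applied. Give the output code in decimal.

code 1657

With 16384 levels over 2.048 V, one step is 125.00 µV.
Input sits at 1656.800 steps above V_low.
Round → code 1657.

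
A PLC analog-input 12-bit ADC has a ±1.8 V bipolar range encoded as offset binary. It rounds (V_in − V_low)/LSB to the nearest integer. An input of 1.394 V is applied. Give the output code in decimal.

code 3634

With 4096 levels over 3.6 V, one step is 0.879 mV.
(1.394 − (−1.8)) / 0.000878906 = 3634.062 LSBs.
So the output code is 3634.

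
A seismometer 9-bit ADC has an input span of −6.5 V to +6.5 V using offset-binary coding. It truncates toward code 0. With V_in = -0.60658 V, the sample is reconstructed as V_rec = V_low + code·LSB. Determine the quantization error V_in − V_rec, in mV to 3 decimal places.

2.795 mV

Step size: 13 V ÷ 2^9 = 25.391 mV.
Scaled input = 232.1101 LSBs, so code = 232.
Reconstructed: -0.609375 V.
V_in − V_rec = 0.002795 V = 2.795 mV.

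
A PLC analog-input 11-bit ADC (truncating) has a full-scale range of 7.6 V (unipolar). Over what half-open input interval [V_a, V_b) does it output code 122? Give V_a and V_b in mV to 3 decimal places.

[452.734 mV, 456.445 mV)

LSB = 7.6/2^11 = 3.711 mV.
V_a = V_low + 122·LSB = 0.452734 V; V_b = V_low + 123·LSB = 0.456445 V.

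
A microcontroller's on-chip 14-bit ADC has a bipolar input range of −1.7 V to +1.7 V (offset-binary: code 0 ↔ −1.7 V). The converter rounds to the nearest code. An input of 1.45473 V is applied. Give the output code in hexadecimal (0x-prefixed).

With 16384 levels over 3.4 V, one step is 207.52 µV.
(1.45473 − (−1.7)) / 0.00020752 = 15202.087 LSBs.
So the output code is 15202.
In hexadecimal (0x-prefixed): 0x3B62.

code 0x3B62 (decimal 15202)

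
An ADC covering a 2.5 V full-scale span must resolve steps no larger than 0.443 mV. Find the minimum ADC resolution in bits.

Number of steps required ≥ 2.5 V / 0.443 mV = 5643.34.
Need 2^N ≥ 5643.34; 2^12 = 4096, 2^13 = 8192.
Minimum N = 13.

13 bits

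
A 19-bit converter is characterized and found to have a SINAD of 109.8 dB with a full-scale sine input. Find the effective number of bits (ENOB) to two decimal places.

ENOB = (SINAD − 1.76) / 6.02 = (109.8 − 1.76)/6.02 = 17.947.

17.95 bits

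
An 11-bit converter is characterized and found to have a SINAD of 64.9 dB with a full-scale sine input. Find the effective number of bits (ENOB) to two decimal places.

ENOB = (SINAD − 1.76) / 6.02 = (64.9 − 1.76)/6.02 = 10.488.

10.49 bits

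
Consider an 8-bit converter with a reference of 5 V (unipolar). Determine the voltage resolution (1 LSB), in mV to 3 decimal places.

19.531 mV

Full-scale span = 5 V.
LSB = 5 / 2^8 = 5 / 256 = 0.0195312 V = 19.531 mV.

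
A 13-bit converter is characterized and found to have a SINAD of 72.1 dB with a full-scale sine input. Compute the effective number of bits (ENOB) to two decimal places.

ENOB = (SINAD − 1.76) / 6.02 = (72.1 − 1.76)/6.02 = 11.684.

11.68 bits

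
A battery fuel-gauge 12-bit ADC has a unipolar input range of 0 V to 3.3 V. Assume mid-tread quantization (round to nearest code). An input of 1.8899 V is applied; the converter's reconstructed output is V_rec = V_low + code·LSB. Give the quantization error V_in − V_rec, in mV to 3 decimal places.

-0.188 mV

One LSB is 3.3 V / 4096 = 0.806 mV.
(V_in − V_low)/LSB = (1.8899 − 0)/0.000805664 = 2345.7668 → code 2346 (round).
Reconstructed: 1.8900879 V.
V_in − V_rec = -0.000187891 V = -0.188 mV.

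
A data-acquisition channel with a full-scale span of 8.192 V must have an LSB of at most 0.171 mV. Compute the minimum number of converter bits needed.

Number of steps required ≥ 8.192 V / 0.171 mV = 47906.43.
Need 2^N ≥ 47906.43; 2^15 = 32768, 2^16 = 65536.
Minimum N = 16.

16 bits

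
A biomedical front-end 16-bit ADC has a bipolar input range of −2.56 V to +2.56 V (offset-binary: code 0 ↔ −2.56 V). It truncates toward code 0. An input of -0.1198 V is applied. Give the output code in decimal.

code 31234

With 65536 levels over 5.12 V, one step is 78.12 µV.
Input sits at 31234.560 steps above V_low.
⌊·⌋(31234.560) = 31234.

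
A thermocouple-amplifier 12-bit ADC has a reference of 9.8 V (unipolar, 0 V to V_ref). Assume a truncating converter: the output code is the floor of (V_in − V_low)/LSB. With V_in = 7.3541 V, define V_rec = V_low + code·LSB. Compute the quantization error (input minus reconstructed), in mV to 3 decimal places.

LSB = 9.8/2^12 = 2.393 mV.
(7.3541 − 0)/0.00239258 = 3073.7136; ⌊·⌋ gives code 3073.
Reconstructed: 7.3523926 V.
Difference: 0.00170742 V → 1.707 mV.

1.707 mV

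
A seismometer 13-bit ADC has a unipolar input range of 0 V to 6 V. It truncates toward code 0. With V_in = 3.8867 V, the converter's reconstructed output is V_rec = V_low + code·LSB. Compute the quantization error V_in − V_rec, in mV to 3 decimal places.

Step size: 6 V ÷ 2^13 = 0.732 mV.
Scaled input = 5306.6411 LSBs, so code = 5306.
Code 5306 maps back to 0 + 5306×0.000732422 V = 3.8862305 V.
Error = 3.8867 − 3.8862305 = 0.000469531 V = 0.470 mV.

0.470 mV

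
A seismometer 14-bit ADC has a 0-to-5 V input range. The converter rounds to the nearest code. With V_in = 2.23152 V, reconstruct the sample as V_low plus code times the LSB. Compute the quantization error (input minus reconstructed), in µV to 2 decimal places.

Step size: 5 V ÷ 2^14 = 305.18 µV.
(V_in − V_low)/LSB = (2.23152 − 0)/0.000305176 = 7312.2447 → code 7312 (round).
Reconstructed: 2.2314453 V.
Difference: 7.46875e-05 V → 74.69 µV.

74.69 µV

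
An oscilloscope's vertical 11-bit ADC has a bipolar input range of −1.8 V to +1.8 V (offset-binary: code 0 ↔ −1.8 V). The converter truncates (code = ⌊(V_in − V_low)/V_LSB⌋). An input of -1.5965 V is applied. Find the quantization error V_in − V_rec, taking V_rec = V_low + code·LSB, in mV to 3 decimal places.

LSB = 3.6/2^11 = 1.758 mV.
(V_in − V_low)/LSB = (-1.5965 − (−1.8))/0.00175781 = 115.7689 → code 115 (floor).
V_rec = (−1.8) + 115·0.00175781 = -1.5978516 V.
V_in − V_rec = 0.00135156 V = 1.352 mV.

1.352 mV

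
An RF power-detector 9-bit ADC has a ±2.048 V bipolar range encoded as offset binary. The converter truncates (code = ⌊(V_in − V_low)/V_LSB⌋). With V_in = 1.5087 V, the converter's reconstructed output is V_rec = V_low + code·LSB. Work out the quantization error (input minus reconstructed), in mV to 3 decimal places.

Step size: 4.096 V ÷ 2^9 = 8.000 mV.
(1.5087 − (−2.048))/0.008 = 444.5875; ⌊·⌋ gives code 444.
V_rec = (−2.048) + 444·0.008 = 1.504 V.
V_in − V_rec = 0.0047 V = 4.700 mV.

4.700 mV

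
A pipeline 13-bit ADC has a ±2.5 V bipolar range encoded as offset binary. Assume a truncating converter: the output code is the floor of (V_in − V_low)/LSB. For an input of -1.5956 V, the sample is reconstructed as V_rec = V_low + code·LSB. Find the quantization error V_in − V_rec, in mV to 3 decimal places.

0.469 mV

LSB = 5/2^13 = 0.610 mV.
(V_in − V_low)/LSB = (-1.5956 − (−2.5))/0.000610352 = 1481.7690 → code 1481 (floor).
Reconstructed: -1.5960693 V.
Error = -1.5956 − (−1.5960693) = 0.000469336 V = 0.469 mV.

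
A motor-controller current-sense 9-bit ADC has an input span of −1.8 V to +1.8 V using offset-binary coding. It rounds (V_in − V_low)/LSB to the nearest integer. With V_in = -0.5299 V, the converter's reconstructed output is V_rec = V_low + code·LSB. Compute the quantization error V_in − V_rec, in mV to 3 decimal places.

Step size: 3.6 V ÷ 2^9 = 7.031 mV.
Scaled input = 180.6364 LSBs, so code = 181.
Code 181 maps back to (−1.8) + 181×0.00703125 V = -0.52734375 V.
Error = -0.5299 − (−0.52734375) = -0.00255625 V = -2.556 mV.

-2.556 mV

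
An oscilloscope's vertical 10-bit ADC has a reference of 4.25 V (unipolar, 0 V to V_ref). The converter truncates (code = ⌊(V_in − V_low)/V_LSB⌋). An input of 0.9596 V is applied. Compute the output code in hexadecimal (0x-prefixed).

With 1024 levels over 4.25 V, one step is 4.150 mV.
(V_in − V_low)/LSB = (0.9596 − 0) / 0.00415039 = 231.207.
⌊·⌋(231.207) = 231.
In hexadecimal (0x-prefixed): 0xE7.

code 0xE7 (decimal 231)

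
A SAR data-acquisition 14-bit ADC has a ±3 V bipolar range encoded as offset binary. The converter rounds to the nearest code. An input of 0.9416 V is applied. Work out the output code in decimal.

code 10763

With 16384 levels over 6 V, one step is 366.21 µV.
Input sits at 10763.196 steps above V_low.
Round → code 10763.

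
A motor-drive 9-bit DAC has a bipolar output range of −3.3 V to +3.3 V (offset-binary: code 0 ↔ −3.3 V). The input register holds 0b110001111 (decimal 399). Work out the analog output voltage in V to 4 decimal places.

1.8434 V

LSB = 6.6 V / 2^9 = 12.891 mV.
Code 0b110001111 = 399 decimal.
V_out = (−3.3) + 399 × 0.0128906 V = 1.84336 V.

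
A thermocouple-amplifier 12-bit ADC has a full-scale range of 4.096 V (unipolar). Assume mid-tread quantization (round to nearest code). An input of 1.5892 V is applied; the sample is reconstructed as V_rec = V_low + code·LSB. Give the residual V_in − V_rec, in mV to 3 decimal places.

Step size: 4.096 V ÷ 2^12 = 1.000 mV.
(1.5892 − 0)/0.001 = 1589.2000; round gives code 1589.
V_rec = 0 + 1589·0.001 = 1.589 V.
Error = 1.5892 − 1.589 = 0.0002 V = 0.200 mV.

0.200 mV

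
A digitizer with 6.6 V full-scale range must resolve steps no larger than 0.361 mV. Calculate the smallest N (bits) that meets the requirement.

Number of steps required ≥ 6.6 V / 0.361 mV = 18282.55.
Need 2^N ≥ 18282.55; 2^14 = 16384, 2^15 = 32768.
Minimum N = 15.

15 bits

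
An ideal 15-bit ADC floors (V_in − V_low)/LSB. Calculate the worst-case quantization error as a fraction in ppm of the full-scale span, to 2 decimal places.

Truncating → worst-case error = 1 LSB = V_FS/2^15, so 1e+06/32768 = 30.5176 ppm of full scale.

30.52 ppm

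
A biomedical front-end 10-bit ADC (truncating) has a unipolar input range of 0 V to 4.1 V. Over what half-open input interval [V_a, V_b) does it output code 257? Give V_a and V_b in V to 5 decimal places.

[1.02900 V, 1.03301 V)

LSB = 4.1/2^10 = 4.004 mV.
V_a = V_low + 257·LSB = 1.029 V; V_b = V_low + 258·LSB = 1.03301 V.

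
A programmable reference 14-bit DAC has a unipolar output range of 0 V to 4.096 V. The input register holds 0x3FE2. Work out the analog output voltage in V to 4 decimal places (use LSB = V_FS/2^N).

LSB = 4.096 V / 2^14 = 250.00 µV.
Code 0x3FE2 = 16354 decimal.
V_out = 0 + 16354 × 0.00025 V = 4.0885 V.

4.0885 V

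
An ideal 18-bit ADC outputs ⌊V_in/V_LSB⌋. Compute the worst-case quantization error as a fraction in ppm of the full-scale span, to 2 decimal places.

3.81 ppm

Truncating → worst-case error = 1 LSB = V_FS/2^18, so 1e+06/262144 = 3.8147 ppm of full scale.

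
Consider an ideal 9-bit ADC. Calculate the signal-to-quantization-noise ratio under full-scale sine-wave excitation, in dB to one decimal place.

55.9 dB

SNR ≈ 6.02·N + 1.76 dB = 6.02·9 + 1.76 = 55.94 dB.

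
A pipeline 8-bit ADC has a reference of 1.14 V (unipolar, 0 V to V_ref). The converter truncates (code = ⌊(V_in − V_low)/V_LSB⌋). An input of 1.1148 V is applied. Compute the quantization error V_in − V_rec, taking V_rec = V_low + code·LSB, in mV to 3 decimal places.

Step size: 1.14 V ÷ 2^8 = 4.453 mV.
(1.1148 − 0)/0.00445312 = 250.3411; ⌊·⌋ gives code 250.
V_rec = 0 + 250·0.00445312 = 1.1132812 V.
Error = 1.1148 − 1.1132812 = 0.00151875 V = 1.519 mV.

1.519 mV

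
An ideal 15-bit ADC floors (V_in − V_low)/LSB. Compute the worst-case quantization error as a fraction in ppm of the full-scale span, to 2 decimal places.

30.52 ppm

Truncating → worst-case error = 1 LSB = V_FS/2^15, so 1e+06/32768 = 30.5176 ppm of full scale.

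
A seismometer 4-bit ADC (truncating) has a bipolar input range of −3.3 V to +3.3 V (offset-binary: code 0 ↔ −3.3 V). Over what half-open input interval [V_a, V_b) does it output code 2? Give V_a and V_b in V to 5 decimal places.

LSB = 6.6/2^4 = 412.500 mV.
V_a = V_low + 2·LSB = -2.475 V; V_b = V_low + 3·LSB = -2.0625 V.

[-2.47500 V, -2.06250 V)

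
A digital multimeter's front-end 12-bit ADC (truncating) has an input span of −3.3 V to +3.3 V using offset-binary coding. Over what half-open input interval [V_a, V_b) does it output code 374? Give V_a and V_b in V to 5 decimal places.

LSB = 6.6/2^12 = 1.611 mV.
V_a = V_low + 374·LSB = -2.69736 V; V_b = V_low + 375·LSB = -2.69575 V.

[-2.69736 V, -2.69575 V)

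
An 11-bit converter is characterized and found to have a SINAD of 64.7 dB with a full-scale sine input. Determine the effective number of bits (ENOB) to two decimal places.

10.46 bits

ENOB = (SINAD − 1.76) / 6.02 = (64.7 − 1.76)/6.02 = 10.455.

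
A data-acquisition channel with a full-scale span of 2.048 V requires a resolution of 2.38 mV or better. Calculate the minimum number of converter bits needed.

Number of steps required ≥ 2.048 V / 2.38 mV = 860.50.
Need 2^N ≥ 860.50; 2^9 = 512, 2^10 = 1024.
Minimum N = 10.

10 bits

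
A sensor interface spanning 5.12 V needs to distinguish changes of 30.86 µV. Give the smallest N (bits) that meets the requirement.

Number of steps required ≥ 5.12 V / 30.86 µV = 165910.56.
Need 2^N ≥ 165910.56; 2^17 = 131072, 2^18 = 262144.
Minimum N = 18.

18 bits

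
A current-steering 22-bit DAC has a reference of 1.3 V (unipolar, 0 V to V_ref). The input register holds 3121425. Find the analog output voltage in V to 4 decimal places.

LSB = 1.3 V / 2^22 = 0.31 µV.
V_out = 0 + 3121425 × 3.09944e-07 V = 0.967467 V.

0.9675 V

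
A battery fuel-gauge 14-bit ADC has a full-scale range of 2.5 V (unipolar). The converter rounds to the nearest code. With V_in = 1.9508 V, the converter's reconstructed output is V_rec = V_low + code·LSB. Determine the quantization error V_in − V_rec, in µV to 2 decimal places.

Step size: 2.5 V ÷ 2^14 = 152.59 µV.
Scaled input = 12784.7629 LSBs, so code = 12785.
Reconstructed: 1.9508362 V.
Difference: -3.61816e-05 V → -36.18 µV.

-36.18 µV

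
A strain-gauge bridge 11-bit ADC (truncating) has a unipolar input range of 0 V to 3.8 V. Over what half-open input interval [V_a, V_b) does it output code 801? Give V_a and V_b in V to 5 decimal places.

LSB = 3.8/2^11 = 1.855 mV.
V_a = V_low + 801·LSB = 1.48623 V; V_b = V_low + 802·LSB = 1.48809 V.

[1.48623 V, 1.48809 V)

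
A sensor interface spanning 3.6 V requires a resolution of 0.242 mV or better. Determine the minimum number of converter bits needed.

Number of steps required ≥ 3.6 V / 0.242 mV = 14876.03.
Need 2^N ≥ 14876.03; 2^13 = 8192, 2^14 = 16384.
Minimum N = 14.

14 bits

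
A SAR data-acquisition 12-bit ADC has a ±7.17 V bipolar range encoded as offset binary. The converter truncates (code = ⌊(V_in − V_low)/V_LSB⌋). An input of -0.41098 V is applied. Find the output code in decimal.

With 4096 levels over 14.34 V, one step is 3.501 mV.
(-0.41098 − (−7.17)) / 0.00350098 = 1930.610 LSBs.
So the output code is 1930.

code 1930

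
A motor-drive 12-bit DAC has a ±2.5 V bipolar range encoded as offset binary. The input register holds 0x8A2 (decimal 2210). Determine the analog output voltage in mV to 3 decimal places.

197.754 mV

LSB = 5 V / 2^12 = 1.221 mV.
Code 0x8A2 = 2210 decimal.
V_out = (−2.5) + 2210 × 0.0012207 V = 0.197754 V.
= 197.754 mV.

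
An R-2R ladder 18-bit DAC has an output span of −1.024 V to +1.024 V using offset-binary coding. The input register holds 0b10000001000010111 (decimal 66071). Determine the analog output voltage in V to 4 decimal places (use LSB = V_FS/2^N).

LSB = 2.048 V / 2^18 = 7.81 µV.
Code 0b10000001000010111 = 66071 decimal.
V_out = (−1.024) + 66071 × 7.8125e-06 V = -0.50782 V.

-0.5078 V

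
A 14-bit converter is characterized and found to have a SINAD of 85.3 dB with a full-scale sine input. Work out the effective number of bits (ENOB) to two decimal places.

ENOB = (SINAD − 1.76) / 6.02 = (85.3 − 1.76)/6.02 = 13.877.

13.88 bits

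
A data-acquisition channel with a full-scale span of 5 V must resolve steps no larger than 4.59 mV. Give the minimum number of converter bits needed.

11 bits

Number of steps required ≥ 5 V / 4.59 mV = 1089.32.
Need 2^N ≥ 1089.32; 2^10 = 1024, 2^11 = 2048.
Minimum N = 11.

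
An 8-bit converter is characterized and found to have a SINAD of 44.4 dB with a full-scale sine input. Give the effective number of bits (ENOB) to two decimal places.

ENOB = (SINAD − 1.76) / 6.02 = (44.4 − 1.76)/6.02 = 7.083.

7.08 bits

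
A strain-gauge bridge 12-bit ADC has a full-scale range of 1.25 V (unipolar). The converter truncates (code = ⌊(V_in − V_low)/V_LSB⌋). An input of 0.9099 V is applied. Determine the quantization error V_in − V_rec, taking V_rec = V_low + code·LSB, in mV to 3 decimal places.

Step size: 1.25 V ÷ 2^12 = 305.18 µV.
Scaled input = 2981.5603 LSBs, so code = 2981.
Reconstructed: 0.909729 V.
V_in − V_rec = 0.000170996 V = 0.171 mV.

0.171 mV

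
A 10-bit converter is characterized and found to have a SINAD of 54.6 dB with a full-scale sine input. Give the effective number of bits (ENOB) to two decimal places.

8.78 bits

ENOB = (SINAD − 1.76) / 6.02 = (54.6 − 1.76)/6.02 = 8.777.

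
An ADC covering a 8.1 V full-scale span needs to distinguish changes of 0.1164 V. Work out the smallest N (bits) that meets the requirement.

7 bits

Number of steps required ≥ 8.1 V / 0.1164 V = 69.59.
Need 2^N ≥ 69.59; 2^6 = 64, 2^7 = 128.
Minimum N = 7.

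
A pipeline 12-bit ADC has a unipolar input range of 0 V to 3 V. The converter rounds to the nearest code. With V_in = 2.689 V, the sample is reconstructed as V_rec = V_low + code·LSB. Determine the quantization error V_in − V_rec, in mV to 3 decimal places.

0.279 mV

One LSB is 3 V / 4096 = 0.732 mV.
(V_in − V_low)/LSB = (2.689 − 0)/0.000732422 = 3671.3813 → code 3671 (round).
Code 3671 maps back to 0 + 3671×0.000732422 V = 2.6887207 V.
Error = 2.689 − 2.6887207 = 0.000279297 V = 0.279 mV.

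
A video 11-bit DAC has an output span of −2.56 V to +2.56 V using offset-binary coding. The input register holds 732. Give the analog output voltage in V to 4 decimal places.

LSB = 5.12 V / 2^11 = 2.500 mV.
V_out = (−2.56) + 732 × 0.0025 V = -0.73 V.

-0.7300 V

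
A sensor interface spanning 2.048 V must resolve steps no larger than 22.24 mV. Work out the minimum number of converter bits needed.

Number of steps required ≥ 2.048 V / 22.24 mV = 92.09.
Need 2^N ≥ 92.09; 2^6 = 64, 2^7 = 128.
Minimum N = 7.

7 bits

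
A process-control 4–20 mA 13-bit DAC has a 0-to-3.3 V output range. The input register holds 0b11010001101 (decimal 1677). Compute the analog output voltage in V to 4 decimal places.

LSB = 3.3 V / 2^13 = 402.83 µV.
Code 0b11010001101 = 1677 decimal.
V_out = 0 + 1677 × 0.000402832 V = 0.675549 V.

0.6755 V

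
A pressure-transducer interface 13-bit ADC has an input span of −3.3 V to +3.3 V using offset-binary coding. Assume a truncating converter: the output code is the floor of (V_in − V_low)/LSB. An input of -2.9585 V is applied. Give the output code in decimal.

code 423

LSB = 6.6 V / 8192 = 0.806 mV.
(-2.9585 − (−3.3)) / 0.000805664 = 423.874 LSBs.
⌊·⌋(423.874) = 423.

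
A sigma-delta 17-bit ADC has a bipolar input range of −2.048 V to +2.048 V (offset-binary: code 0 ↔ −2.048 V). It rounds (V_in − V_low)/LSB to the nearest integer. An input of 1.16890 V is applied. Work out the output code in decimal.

code 102941

LSB = 4.096 V / 131072 = 31.25 µV.
(1.16890 − (−2.048)) / 3.125e-05 = 102940.800 LSBs.
round(102940.800) = 102941.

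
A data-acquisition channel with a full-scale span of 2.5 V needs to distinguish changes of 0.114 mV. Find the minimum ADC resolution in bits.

Number of steps required ≥ 2.5 V / 0.114 mV = 21929.82.
Need 2^N ≥ 21929.82; 2^14 = 16384, 2^15 = 32768.
Minimum N = 15.

15 bits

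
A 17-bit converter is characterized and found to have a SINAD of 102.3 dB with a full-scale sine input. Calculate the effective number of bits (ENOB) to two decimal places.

16.70 bits

ENOB = (SINAD − 1.76) / 6.02 = (102.3 − 1.76)/6.02 = 16.701.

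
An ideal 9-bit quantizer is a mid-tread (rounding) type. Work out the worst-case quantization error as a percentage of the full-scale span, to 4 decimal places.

Rounding → worst-case error = ½ LSB = V_FS/2^10, so 100/1024 = 0.0976562 % of full scale.

0.0977 %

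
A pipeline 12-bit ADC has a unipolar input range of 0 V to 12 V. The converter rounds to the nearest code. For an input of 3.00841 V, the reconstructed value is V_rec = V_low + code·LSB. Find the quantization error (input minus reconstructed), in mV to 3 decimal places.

-0.379 mV

LSB = 12/2^12 = 2.930 mV.
Scaled input = 1026.8706 LSBs, so code = 1027.
V_rec = 0 + 1027·0.00292969 = 3.0087891 V.
Error = 3.00841 − 3.0087891 = -0.000379063 V = -0.379 mV.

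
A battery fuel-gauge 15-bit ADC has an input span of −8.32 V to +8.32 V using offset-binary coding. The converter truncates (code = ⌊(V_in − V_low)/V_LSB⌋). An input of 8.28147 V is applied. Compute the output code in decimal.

code 32692

LSB = 16.64 V / 32768 = 0.508 mV.
(8.28147 − (−8.32)) / 0.000507813 = 32692.126 LSBs.
So the output code is 32692.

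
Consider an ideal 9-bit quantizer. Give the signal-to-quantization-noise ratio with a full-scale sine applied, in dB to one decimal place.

55.9 dB

SNR ≈ 6.02·N + 1.76 dB = 6.02·9 + 1.76 = 55.94 dB.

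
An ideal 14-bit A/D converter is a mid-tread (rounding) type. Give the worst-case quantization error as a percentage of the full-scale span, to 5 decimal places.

Rounding → worst-case error = ½ LSB = V_FS/2^15, so 100/32768 = 0.00305176 % of full scale.

0.00305 %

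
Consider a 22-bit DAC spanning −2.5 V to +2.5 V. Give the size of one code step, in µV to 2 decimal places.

Full-scale span = 5 V.
LSB = 5 / 2^22 = 5 / 4194304 = 1.19209e-06 V = 1.19 µV.

1.19 µV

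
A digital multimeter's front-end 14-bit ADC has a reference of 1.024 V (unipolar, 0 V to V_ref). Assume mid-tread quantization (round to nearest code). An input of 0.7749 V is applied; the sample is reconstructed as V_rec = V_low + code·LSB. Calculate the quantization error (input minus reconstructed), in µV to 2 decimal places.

25.00 µV

Step size: 1.024 V ÷ 2^14 = 62.50 µV.
(0.7749 − 0)/6.25e-05 = 12398.4000; round gives code 12398.
V_rec = 0 + 12398·6.25e-05 = 0.774875 V.
V_in − V_rec = 2.5e-05 V = 25.00 µV.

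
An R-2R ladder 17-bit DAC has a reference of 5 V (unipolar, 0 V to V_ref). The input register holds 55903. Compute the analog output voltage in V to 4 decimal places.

LSB = 5 V / 2^17 = 38.15 µV.
V_out = 0 + 55903 × 3.8147e-05 V = 2.13253 V.

2.1325 V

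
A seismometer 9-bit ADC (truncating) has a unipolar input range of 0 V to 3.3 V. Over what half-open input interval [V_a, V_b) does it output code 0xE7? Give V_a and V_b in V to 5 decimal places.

LSB = 3.3/2^9 = 6.445 mV.
Code 0xE7 = 231 decimal.
V_a = V_low + 231·LSB = 1.48887 V; V_b = V_low + 232·LSB = 1.49531 V.

[1.48887 V, 1.49531 V)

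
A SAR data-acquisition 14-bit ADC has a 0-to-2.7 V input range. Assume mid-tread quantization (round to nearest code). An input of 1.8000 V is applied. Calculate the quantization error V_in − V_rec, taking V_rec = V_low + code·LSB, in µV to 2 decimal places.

-54.93 µV

Step size: 2.7 V ÷ 2^14 = 164.79 µV.
Scaled input = 10922.6667 LSBs, so code = 10923.
V_rec = 0 + 10923·0.000164795 = 1.8000549 V.
Difference: -5.49316e-05 V → -54.93 µV.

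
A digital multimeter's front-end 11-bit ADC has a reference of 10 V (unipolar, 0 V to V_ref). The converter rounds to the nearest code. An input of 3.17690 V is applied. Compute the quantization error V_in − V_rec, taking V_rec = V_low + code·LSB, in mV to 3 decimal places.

-1.811 mV

LSB = 10/2^11 = 4.883 mV.
Scaled input = 650.6291 LSBs, so code = 651.
V_rec = 0 + 651·0.00488281 = 3.1787109 V.
V_in − V_rec = -0.00181094 V = -1.811 mV.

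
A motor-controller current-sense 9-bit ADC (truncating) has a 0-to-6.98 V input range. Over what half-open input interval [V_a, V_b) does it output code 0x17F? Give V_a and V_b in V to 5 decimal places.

[5.22137 V, 5.23500 V)

LSB = 6.98/2^9 = 13.633 mV.
Code 0x17F = 383 decimal.
V_a = V_low + 383·LSB = 5.22137 V; V_b = V_low + 384·LSB = 5.235 V.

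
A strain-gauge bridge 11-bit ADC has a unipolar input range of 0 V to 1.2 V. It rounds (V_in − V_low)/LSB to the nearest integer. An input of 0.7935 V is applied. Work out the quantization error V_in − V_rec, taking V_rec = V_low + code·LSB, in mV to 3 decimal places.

One LSB is 1.2 V / 2048 = 0.586 mV.
(V_in − V_low)/LSB = (0.7935 − 0)/0.000585937 = 1354.2400 → code 1354 (round).
Code 1354 maps back to 0 + 1354×0.000585937 V = 0.79335937 V.
Error = 0.7935 − 0.79335937 = 0.000140625 V = 0.141 mV.

0.141 mV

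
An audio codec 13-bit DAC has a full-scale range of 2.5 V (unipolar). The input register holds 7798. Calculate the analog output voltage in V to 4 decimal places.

2.3798 V

LSB = 2.5 V / 2^13 = 305.18 µV.
V_out = 0 + 7798 × 0.000305176 V = 2.37976 V.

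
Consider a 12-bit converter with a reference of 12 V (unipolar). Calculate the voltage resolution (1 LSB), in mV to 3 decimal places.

Full-scale span = 12 V.
LSB = 12 / 2^12 = 12 / 4096 = 0.00292969 V = 2.930 mV.

2.930 mV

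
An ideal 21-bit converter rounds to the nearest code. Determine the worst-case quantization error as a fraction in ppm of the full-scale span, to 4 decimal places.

0.2384 ppm

Rounding → worst-case error = ½ LSB = V_FS/2^22, so 1e+06/4194304 = 0.238419 ppm of full scale.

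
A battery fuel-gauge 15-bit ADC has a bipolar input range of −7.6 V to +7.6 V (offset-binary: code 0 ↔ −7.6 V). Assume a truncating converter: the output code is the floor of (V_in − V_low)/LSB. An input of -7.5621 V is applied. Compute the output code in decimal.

With 32768 levels over 15.2 V, one step is 463.87 µV.
Input sits at 81.704 steps above V_low.
Floor → code 81.

code 81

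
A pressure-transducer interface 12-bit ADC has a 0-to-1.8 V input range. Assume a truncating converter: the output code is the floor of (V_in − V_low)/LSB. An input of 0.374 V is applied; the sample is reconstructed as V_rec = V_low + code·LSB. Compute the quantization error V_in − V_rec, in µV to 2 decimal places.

Step size: 1.8 V ÷ 2^12 = 439.45 µV.
Scaled input = 851.0578 LSBs, so code = 851.
Code 851 maps back to 0 + 851×0.000439453 V = 0.37397461 V.
V_in − V_rec = 2.53906e-05 V = 25.39 µV.

25.39 µV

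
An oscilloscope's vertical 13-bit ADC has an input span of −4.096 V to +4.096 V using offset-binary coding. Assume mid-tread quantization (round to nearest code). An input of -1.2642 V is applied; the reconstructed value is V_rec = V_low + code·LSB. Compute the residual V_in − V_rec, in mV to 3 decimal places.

Step size: 8.192 V ÷ 2^13 = 1.000 mV.
(V_in − V_low)/LSB = (-1.2642 − (−4.096))/0.001 = 2831.8000 → code 2832 (round).
Code 2832 maps back to (−4.096) + 2832×0.001 V = -1.264 V.
V_in − V_rec = -0.0002 V = -0.200 mV.

-0.200 mV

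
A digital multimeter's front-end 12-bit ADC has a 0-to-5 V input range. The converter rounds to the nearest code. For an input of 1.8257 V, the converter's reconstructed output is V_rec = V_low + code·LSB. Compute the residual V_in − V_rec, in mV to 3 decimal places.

One LSB is 5 V / 4096 = 1.221 mV.
(V_in − V_low)/LSB = (1.8257 − 0)/0.0012207 = 1495.6134 → code 1496 (round).
Reconstructed: 1.8261719 V.
Error = 1.8257 − 1.8261719 = -0.000471875 V = -0.472 mV.

-0.472 mV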